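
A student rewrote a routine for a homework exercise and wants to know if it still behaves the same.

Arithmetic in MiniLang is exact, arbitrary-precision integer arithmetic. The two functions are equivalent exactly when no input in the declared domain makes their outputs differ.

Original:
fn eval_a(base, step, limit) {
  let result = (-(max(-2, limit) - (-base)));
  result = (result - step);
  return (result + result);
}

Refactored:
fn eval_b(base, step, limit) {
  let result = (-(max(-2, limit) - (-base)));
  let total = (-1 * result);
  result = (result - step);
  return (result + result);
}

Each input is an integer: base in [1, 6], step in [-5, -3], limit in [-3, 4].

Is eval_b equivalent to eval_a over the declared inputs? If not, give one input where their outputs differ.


Although statement counts differ, arithmetic usage differs, local variable names differ, constant usage differs, 144/144 inputs agree.
verdict: equivalent


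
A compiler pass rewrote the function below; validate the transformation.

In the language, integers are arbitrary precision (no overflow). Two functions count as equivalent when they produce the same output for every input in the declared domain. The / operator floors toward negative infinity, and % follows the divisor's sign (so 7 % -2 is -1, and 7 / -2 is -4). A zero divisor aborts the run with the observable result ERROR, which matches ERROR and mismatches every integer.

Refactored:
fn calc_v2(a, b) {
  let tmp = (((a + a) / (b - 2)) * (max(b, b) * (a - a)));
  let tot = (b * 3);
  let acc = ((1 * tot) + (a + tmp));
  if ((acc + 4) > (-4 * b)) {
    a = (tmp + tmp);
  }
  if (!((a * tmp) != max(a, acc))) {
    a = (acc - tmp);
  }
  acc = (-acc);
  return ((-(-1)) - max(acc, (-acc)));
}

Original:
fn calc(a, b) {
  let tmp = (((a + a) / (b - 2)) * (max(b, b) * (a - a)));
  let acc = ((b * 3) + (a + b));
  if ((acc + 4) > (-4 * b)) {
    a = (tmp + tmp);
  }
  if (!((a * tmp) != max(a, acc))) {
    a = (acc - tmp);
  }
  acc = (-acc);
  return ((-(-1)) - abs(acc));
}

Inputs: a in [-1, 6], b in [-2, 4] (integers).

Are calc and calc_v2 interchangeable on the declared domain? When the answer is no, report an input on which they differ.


On input a=-1, b=-2, calc returns -8 while calc_v2 returns -6.
verdict: not equivalent; witness: a=-1, b=-2


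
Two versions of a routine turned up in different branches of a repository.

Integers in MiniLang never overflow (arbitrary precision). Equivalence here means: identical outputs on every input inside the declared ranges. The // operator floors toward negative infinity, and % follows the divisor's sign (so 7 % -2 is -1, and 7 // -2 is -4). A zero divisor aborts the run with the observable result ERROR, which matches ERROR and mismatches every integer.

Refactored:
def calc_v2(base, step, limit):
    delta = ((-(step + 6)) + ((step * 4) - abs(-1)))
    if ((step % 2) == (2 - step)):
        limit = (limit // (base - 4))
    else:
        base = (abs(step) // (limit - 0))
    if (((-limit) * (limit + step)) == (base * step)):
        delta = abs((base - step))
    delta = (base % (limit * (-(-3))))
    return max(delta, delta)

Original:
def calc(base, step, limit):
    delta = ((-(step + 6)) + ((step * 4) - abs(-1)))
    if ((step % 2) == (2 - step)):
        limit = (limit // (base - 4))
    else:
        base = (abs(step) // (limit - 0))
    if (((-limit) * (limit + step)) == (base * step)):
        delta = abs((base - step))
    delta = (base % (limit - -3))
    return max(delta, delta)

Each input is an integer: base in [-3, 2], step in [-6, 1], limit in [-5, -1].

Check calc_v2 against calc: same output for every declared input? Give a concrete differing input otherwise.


These are not equivalent — on base=-3, step=-6, limit=-5 the outputs split (0 vs -2).
calc: delta=-25, then ((step % 2) == (2 - step)) is false, then base=-2, then (((-limit) * (limit + step)) == (base * step)) is false, then delta=0, then returns 0
calc_v2: delta=-25, then ((step % 2) == (2 - step)) is false, then base=-2, then (((-limit) * (limit + step)) == (base * step)) is false, then delta=-2, then returns -2
verdict: not equivalent; witness: base=-3, step=-6, limit=-5


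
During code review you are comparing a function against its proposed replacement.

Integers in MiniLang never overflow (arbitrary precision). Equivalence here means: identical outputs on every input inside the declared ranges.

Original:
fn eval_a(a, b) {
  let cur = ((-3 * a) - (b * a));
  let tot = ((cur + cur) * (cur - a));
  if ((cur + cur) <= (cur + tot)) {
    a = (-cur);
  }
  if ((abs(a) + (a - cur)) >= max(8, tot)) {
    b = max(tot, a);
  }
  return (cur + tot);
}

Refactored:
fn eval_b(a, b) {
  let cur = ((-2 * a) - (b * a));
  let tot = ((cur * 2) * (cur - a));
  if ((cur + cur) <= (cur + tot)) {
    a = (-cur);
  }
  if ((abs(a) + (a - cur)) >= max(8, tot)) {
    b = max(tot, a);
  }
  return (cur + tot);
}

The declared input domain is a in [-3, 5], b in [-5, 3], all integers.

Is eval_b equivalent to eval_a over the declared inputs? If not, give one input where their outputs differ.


At a=-3, b=-5: eval_a gives 30, eval_b gives 99.
verdict: not equivalent; witness: a=-3, b=-5


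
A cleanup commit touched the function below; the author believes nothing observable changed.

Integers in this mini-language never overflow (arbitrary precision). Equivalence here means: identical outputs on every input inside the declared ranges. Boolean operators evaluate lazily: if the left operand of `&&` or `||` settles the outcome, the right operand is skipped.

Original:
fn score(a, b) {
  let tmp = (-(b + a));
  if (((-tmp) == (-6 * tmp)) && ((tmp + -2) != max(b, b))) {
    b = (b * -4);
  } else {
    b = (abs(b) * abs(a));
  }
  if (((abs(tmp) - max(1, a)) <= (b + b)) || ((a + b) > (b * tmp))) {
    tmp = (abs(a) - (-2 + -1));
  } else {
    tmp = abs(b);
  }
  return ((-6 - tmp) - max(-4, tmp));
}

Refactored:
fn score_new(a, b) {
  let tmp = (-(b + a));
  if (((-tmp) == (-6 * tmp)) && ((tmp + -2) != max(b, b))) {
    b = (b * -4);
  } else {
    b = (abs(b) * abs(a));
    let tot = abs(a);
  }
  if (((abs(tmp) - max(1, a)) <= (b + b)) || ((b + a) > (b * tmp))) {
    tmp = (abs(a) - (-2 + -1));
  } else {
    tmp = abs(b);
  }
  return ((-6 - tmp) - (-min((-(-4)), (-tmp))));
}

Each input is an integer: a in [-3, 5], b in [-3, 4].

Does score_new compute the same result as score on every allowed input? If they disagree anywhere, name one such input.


Reading the diff, among the changes: local variable names differ; min/max/abs usage differs; statement counts differ.
Tracing a=-2, b=-1: score: tmp := 3 | (((-tmp) == (-6 * tmp)) && ((tmp + -2) != max(b, b))): false | b := 2 | (((abs(tmp) - max(1, a)) <= (b + b)) || ((a + b) > (b * tmp))): true | tmp := 5 | result -16 | score_new: tmp := 3 | (((-tmp) == (-6 * tmp)) && ((tmp + -2) != max(b, b))): false | b := 2 | tot := 2 | (((abs(tmp) - max(1, a)) <= (b + b)) || ((b + a) > (b * tmp))): true | tmp := 5 | result -16 — matching result -16.
Checked all 72 inputs in the declared domain: the outputs agree on every one.
verdict: equivalent


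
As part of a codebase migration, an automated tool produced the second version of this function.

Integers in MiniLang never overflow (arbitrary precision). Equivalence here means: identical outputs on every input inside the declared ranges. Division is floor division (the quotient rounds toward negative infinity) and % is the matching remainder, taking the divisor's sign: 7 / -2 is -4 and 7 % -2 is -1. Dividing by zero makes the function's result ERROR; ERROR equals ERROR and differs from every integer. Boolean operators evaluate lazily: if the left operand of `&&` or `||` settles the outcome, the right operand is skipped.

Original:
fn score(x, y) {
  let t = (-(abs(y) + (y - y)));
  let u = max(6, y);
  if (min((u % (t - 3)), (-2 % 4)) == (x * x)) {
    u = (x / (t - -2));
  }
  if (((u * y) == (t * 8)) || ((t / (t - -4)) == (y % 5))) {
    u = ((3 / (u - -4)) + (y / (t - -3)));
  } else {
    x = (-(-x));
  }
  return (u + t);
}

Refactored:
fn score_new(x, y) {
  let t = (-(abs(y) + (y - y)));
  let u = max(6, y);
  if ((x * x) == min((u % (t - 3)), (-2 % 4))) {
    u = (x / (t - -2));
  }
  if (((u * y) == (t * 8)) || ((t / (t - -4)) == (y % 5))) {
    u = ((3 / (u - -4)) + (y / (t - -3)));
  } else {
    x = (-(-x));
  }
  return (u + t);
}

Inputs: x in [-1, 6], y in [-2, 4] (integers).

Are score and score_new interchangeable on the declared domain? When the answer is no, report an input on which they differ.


This is a faithful refactor — same computation, different form, but the computed results match everywhere.
Tracing x=5, y=0: score: t=0, then u=6, then (min((u % (t - 3)), (-2 % 4)) == (x * x)) is false, then (((u * y) == (t * 8)) || ((t / (t - -4)) == (y % 5))) is true, then u=0, then returns 0 | score_new: t=0, then u=6, then ((x * x) == min((u % (t - 3)), (-2 % 4))) is false, then (((u * y) == (t * 8)) || ((t / (t - -4)) == (y % 5))) is true, then u=0, then returns 0 — matching result 0.
Checked all 56 inputs in the declared domain: the outputs agree on every one.
verdict: equivalent


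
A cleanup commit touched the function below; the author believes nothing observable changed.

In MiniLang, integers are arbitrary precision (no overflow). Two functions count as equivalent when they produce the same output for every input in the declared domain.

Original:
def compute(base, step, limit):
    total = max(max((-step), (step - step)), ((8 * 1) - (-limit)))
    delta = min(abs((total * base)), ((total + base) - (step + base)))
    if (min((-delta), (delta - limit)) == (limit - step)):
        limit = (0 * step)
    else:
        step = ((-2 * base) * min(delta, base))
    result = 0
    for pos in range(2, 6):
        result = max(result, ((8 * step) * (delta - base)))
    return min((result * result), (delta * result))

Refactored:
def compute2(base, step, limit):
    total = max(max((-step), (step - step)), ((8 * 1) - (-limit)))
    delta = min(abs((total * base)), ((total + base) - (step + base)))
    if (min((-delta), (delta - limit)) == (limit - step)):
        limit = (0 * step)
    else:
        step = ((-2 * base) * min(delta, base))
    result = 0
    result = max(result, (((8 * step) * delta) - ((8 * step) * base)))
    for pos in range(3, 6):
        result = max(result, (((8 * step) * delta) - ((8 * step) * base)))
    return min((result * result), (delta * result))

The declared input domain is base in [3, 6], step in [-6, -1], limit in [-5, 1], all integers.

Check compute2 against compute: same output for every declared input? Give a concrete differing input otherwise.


This is a faithful refactor — loop structure differs, statement counts differ, constant usage differs, min/max/abs usage differs, arithmetic usage differs, but the computed results match everywhere.
One worked example (base=4, step=-4, limit=-4) — compute: total becomes 4; next delta becomes 8; next (min((-delta), (delta - limit)) == (limit - step)) evaluates to false; next step becomes -32; next result becomes 0; next at pos=2:; next result becomes 0; next at pos=3:; next result becomes 0; next at pos=4:; next result becomes 0; next at pos=5:; next result becomes 0; next final value 0; compute2: total becomes 4; next delta becomes 8; next (min((-delta), (delta - limit)) == (limit - step)) evaluates to false; next step becomes -32; next result becomes 0; next result becomes 0; next at pos=3:; next result becomes 0; next at pos=4:; next result becomes 0; next at pos=5:; next result becomes 0; next final value 0; agreement on 0.
Across all 168 domain points the two functions coincide.
verdict: equivalent


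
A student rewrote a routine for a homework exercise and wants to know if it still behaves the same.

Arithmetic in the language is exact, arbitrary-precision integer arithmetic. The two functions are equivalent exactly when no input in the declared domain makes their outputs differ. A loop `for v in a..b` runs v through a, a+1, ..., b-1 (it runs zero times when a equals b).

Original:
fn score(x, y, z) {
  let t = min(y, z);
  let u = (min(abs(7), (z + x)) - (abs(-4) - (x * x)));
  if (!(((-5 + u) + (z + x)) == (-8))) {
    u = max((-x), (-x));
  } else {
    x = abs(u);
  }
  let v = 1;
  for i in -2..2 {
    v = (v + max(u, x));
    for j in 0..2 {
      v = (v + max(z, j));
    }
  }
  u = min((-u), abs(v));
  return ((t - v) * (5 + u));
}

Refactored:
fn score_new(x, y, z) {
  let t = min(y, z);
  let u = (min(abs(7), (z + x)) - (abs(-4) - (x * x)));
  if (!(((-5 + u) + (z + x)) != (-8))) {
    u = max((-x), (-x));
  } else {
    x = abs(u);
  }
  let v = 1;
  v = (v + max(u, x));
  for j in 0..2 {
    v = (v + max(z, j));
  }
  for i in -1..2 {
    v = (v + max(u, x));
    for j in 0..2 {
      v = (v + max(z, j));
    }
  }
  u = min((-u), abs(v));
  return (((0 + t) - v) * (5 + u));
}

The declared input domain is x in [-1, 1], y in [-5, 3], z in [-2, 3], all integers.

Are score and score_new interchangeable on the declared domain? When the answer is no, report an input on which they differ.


Consider the input x=-1, y=-5, z=-2.
score: t := -5 | u := -6 | (!(((-5 + u) + (z + x)) == (-8))): true | u := 1 | v := 1 | iter i=-2: | v := 2 | iter j=0: | v := 2 | iter j=1: | v := 3 | iter i=-1: | v := 4 | iter j=0: | v := 4 | iter j=1: | v := 5 | iter i=0: | v := 6 | iter j=0: | v := 6 | iter j=1: | v := 7 | iter i=1: | v := 8 | iter j=0: | v := 8 | iter j=1: | v := 9 | u := -1 | result -56
score_new: t := -5 | u := -6 | (!(((-5 + u) + (z + x)) != (-8))): false | x := 6 | v := 1 | v := 7 | iter j=0: | v := 7 | iter j=1: | v := 8 | iter i=-1: | v := 14 | iter j=0: | v := 14 | iter j=1: | v := 15 | iter i=0: | v := 21 | iter j=0: | v := 21 | iter j=1: | v := 22 | iter i=1: | v := 28 | iter j=0: | v := 28 | iter j=1: | v := 29 | u := 6 | result -374
-56 != -374, so the rewrite changes behavior.
verdict: not equivalent; witness: x=-1, y=-5, z=-2


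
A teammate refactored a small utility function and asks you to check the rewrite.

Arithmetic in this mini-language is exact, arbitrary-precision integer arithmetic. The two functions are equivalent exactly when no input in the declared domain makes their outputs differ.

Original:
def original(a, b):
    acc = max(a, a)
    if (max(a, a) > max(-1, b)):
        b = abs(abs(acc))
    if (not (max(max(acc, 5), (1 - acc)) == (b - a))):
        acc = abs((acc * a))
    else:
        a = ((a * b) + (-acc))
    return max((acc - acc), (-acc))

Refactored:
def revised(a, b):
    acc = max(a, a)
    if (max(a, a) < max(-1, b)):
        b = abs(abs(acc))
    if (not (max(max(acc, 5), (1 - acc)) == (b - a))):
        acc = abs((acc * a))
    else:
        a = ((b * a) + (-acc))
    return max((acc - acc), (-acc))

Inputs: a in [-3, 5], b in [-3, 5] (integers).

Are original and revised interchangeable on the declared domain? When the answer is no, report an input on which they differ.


Run the pair on a=-3, b=2.
original: acc = -3; (max(a, a) > max(-1, b)) -> false; (not (max(max(acc, 5), (1 - acc)) == (b - a))) -> false; a = -3; return 3
revised: acc = -3; (max(a, a) < max(-1, b)) -> true; b = 3; (not (max(max(acc, 5), (1 - acc)) == (b - a))) -> true; acc = 9; return 0
3 against 0: the behavior changed.
verdict: not equivalent; witness: a=-3, b=2


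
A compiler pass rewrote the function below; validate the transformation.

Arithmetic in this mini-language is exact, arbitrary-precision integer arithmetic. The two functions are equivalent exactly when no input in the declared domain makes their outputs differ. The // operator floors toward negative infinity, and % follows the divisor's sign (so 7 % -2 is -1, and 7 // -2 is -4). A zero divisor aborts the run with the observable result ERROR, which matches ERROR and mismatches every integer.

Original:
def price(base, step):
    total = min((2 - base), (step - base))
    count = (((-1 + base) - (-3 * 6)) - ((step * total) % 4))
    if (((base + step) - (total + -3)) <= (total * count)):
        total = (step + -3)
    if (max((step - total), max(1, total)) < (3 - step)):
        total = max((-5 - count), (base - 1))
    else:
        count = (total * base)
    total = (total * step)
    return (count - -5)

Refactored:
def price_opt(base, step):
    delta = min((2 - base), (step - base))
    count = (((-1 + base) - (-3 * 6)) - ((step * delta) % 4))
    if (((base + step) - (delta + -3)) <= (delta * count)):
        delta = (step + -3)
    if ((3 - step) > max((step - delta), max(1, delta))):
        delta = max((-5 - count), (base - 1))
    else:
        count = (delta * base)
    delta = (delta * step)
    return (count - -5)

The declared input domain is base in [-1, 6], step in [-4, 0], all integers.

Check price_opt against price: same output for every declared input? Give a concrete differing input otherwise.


Changes here: comparison usage differs, local variable names differ; the full 40-point sweep finds no disagreement.
verdict: equivalent


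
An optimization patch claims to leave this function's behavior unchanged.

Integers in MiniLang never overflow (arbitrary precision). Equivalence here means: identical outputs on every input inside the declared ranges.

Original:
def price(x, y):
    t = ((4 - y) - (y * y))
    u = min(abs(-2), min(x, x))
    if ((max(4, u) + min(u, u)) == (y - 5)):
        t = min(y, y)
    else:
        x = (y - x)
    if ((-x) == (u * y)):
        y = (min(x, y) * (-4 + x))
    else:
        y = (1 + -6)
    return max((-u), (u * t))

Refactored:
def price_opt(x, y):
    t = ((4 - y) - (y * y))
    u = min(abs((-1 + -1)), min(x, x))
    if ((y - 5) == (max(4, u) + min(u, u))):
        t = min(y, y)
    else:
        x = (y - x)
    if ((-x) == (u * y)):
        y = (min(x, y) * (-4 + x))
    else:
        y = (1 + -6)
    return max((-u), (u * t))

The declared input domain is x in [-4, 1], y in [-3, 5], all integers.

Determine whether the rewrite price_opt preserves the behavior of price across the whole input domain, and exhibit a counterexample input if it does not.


Side by side, the visible changes include: arithmetic usage differs; also constant usage differs.
As a probe, take x=-2, y=-3: price runs t=-2, then u=-2, then ((max(4, u) + min(u, u)) == (y - 5)) is false, then x=-1, then ((-x) == (u * y)) is false, then y=-5, then returns 4; price_opt runs t=-2, then u=-2, then ((y - 5) == (max(4, u) + min(u, u))) is false, then x=-1, then ((-x) == (u * y)) is false, then y=-5, then returns 4; both end at 4.
An exhaustive pass over the 54 declared inputs shows identical outputs.
verdict: equivalent


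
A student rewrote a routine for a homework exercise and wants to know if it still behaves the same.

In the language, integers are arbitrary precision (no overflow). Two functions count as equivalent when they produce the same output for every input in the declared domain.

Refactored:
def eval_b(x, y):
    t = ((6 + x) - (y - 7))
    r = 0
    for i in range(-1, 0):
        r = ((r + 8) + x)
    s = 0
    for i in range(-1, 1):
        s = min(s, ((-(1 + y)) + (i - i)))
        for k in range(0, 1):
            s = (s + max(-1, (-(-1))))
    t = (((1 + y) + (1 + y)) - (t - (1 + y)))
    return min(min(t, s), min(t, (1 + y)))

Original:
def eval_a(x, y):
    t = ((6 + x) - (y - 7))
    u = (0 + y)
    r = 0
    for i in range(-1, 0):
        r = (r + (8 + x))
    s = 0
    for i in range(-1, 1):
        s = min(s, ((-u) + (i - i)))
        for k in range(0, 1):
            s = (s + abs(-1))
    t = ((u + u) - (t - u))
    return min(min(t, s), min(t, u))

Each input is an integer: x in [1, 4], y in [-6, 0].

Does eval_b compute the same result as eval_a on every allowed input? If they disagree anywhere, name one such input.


Consider the input x=1, y=-6.
eval_a: t := 20 | u := -6 | r := 0 | iter i=-1: | r := 9 | s := 0 | iter i=-1: | s := 0 | iter k=0: | s := 1 | iter i=0: | s := 1 | iter k=0: | s := 2 | t := -38 | result -38
eval_b: t := 20 | r := 0 | iter i=-1: | r := 9 | s := 0 | iter i=-1: | s := 0 | iter k=0: | s := 1 | iter i=0: | s := 1 | iter k=0: | s := 2 | t := -35 | result -35
-38 vs -35 — the two versions disagree here.
verdict: not equivalent; witness: x=1, y=-6


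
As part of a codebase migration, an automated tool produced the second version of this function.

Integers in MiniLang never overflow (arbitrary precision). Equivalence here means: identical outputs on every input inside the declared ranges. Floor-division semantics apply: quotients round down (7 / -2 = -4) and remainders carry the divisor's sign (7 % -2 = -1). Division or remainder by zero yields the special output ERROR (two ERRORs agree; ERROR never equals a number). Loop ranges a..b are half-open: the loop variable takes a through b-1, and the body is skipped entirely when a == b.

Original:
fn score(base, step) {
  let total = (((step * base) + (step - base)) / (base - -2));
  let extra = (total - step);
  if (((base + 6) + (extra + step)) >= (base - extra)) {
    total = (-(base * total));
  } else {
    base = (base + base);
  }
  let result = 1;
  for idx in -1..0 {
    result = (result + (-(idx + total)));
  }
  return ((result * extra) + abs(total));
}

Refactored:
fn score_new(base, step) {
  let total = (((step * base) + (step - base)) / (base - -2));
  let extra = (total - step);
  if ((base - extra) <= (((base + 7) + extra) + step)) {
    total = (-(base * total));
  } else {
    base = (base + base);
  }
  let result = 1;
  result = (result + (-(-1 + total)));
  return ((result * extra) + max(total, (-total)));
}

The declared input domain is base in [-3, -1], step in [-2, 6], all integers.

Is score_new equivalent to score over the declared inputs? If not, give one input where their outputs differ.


The edit looks behavioral (`6` became `7`), but over these ranges it never changes the outcome.
As a probe, take base=-3, step=3: score runs total := 3 | extra := 0 | (((base + 6) + (extra + step)) >= (base - extra)): true | total := 9 | result := 1 | iter idx=-1: | result := -7 | result 9; score_new runs total := 3 | extra := 0 | ((base - extra) <= (((base + 7) + extra) + step)): true | total := 9 | result := 1 | result := -7 | result 9; both end at 9.
An exhaustive pass over the 27 declared inputs shows identical outputs.
verdict: equivalent


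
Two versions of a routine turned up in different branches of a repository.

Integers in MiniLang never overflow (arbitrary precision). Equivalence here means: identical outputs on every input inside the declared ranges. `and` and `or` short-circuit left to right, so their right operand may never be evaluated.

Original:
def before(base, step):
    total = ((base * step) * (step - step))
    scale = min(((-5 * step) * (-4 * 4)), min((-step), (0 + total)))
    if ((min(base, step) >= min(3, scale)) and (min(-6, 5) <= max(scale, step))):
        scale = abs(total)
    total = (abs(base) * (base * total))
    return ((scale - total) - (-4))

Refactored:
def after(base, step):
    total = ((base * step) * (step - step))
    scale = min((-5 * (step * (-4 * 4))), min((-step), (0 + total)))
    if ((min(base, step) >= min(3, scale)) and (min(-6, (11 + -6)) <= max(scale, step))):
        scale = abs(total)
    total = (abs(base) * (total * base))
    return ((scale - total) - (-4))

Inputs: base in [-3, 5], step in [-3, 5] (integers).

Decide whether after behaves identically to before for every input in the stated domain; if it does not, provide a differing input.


Although arithmetic usage differs, constant usage differs, 81/81 inputs agree.
verdict: equivalent


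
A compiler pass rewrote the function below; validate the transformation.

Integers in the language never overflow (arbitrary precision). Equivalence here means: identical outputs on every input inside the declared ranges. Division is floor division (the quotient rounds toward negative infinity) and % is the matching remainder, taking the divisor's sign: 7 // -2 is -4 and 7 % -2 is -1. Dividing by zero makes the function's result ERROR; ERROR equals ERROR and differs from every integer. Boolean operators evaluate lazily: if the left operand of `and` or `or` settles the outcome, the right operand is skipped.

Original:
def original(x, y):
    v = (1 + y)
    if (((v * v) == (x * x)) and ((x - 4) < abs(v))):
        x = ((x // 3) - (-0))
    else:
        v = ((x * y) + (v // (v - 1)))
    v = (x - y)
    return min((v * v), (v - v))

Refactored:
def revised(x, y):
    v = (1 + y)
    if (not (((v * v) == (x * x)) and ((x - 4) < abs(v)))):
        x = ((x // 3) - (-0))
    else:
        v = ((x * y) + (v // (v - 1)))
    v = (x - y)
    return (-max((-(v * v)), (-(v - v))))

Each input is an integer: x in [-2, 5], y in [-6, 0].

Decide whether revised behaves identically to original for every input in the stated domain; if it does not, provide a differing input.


Not equivalent: x=-2, y=0 separates them (ERROR vs 0).
original: v becomes 1; next (((v * v) == (x * x)) and ((x - 4) < abs(v))) evaluates to false; next hits division by zero so the output is ERROR
revised: v becomes 1; next (not (((v * v) == (x * x)) and ((x - 4) < abs(v)))) evaluates to true; next x becomes -1; next v becomes -1; next final value 0
verdict: not equivalent; witness: x=-2, y=0


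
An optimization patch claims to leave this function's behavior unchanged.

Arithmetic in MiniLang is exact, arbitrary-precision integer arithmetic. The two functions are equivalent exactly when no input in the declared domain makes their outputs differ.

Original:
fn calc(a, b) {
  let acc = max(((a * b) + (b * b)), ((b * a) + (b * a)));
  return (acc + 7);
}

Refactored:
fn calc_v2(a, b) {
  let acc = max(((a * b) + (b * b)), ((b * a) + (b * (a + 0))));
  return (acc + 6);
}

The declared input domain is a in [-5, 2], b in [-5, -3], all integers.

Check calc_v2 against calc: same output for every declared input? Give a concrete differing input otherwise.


Take a=-5, b=-5.
calc: acc := 50 | result 57
calc_v2: acc := 50 | result 56
57 != 56, so the rewrite changes behavior.
verdict: not equivalent; witness: a=-5, b=-5


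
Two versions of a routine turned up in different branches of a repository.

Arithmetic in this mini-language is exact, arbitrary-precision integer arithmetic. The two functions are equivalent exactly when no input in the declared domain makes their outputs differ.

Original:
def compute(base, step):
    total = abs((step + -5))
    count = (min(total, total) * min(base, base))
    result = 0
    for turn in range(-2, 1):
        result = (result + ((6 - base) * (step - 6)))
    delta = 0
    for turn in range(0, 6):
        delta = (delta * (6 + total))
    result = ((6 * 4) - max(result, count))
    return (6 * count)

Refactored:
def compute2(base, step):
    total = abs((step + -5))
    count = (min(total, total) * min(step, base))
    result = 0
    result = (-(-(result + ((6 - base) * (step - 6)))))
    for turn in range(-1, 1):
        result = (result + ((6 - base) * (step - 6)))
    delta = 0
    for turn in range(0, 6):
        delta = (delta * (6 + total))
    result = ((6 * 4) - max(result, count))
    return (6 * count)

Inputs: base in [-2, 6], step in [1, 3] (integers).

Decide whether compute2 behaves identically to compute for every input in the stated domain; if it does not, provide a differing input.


Consider the input base=2, step=1.
compute: total becomes 4; next count becomes 8; next result becomes 0; next at turn=-2:; next result becomes -20; next at turn=-1:; next result becomes -40; next at turn=0:; next result becomes -60; next delta becomes 0; next at turn=0:; next delta becomes 0; next at turn=1:; next delta becomes 0; next at turn=2:; next delta becomes 0; next at turn=3:; next delta becomes 0; next at turn=4:; next delta becomes 0; next at turn=5:; next delta becomes 0; next result becomes 16; next final value 48
compute2: total becomes 4; next count becomes 4; next result becomes 0; next result becomes -20; next at turn=-1:; next result becomes -40; next at turn=0:; next result becomes -60; next delta becomes 0; next at turn=0:; next delta becomes 0; next at turn=1:; next delta becomes 0; next at turn=2:; next delta becomes 0; next at turn=3:; next delta becomes 0; next at turn=4:; next delta becomes 0; next at turn=5:; next delta becomes 0; next result becomes 20; next final value 24
48 and 24 differ, so these are not the same function on this domain.
verdict: not equivalent; witness: base=2, step=1


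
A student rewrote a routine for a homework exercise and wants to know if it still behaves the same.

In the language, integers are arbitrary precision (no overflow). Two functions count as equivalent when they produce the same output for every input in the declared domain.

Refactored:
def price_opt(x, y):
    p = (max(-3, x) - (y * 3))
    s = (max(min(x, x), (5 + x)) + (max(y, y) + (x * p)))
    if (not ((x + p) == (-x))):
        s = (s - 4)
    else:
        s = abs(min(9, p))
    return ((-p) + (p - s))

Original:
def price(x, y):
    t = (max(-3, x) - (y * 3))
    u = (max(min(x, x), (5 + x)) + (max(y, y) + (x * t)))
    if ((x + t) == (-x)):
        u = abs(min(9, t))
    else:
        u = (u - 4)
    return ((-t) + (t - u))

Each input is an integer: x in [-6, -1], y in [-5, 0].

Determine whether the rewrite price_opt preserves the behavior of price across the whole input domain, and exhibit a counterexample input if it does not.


Side by side, the visible changes include: local variable names differ, plus boolean connective usage differs.
Spot check at x=-2, y=-3 — price: t := 7 | u := -14 | ((x + t) == (-x)): false | u := -18 | result 18. price_opt: p := 7 | s := -14 | (not ((x + p) == (-x))): true | s := -18 | result 18. Both give 18.
Sweeping the whole domain (36 inputs) finds no disagreement.
verdict: equivalent


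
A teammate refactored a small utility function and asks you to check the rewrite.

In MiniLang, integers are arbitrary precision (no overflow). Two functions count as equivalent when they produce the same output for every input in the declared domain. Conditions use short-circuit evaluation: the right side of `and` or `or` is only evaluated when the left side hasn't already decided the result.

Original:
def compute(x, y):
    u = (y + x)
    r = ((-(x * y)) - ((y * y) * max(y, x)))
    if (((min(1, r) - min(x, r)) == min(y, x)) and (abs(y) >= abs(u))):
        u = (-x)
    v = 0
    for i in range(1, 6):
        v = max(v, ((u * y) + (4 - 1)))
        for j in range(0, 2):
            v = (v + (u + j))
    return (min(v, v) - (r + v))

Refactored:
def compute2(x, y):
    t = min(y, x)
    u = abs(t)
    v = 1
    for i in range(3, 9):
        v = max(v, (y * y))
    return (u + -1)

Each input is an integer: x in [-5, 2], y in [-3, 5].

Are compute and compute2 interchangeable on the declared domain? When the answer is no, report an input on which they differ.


At x=-5, y=-3: compute gives -12, compute2 gives 4.
verdict: not equivalent; witness: x=-5, y=-3


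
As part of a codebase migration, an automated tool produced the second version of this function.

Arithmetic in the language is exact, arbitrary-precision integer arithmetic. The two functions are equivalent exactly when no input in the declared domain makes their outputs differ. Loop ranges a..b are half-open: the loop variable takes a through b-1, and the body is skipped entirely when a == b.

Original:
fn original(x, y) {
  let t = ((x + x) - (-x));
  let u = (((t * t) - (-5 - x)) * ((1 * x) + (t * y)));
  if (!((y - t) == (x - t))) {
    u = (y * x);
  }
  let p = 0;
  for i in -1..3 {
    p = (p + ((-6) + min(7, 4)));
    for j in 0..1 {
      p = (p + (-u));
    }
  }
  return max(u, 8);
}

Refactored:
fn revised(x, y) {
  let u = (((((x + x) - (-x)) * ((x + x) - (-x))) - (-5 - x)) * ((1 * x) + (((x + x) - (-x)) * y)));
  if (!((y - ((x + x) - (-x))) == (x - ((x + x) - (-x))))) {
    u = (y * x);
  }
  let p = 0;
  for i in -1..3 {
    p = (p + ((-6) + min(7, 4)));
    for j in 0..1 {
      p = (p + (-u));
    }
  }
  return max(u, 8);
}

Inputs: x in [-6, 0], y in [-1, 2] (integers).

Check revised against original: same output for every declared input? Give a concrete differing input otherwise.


Differences: arithmetic usage differs, plus statement counts differ, plus local variable names differ — yet all 28 inputs agree.
verdict: equivalent


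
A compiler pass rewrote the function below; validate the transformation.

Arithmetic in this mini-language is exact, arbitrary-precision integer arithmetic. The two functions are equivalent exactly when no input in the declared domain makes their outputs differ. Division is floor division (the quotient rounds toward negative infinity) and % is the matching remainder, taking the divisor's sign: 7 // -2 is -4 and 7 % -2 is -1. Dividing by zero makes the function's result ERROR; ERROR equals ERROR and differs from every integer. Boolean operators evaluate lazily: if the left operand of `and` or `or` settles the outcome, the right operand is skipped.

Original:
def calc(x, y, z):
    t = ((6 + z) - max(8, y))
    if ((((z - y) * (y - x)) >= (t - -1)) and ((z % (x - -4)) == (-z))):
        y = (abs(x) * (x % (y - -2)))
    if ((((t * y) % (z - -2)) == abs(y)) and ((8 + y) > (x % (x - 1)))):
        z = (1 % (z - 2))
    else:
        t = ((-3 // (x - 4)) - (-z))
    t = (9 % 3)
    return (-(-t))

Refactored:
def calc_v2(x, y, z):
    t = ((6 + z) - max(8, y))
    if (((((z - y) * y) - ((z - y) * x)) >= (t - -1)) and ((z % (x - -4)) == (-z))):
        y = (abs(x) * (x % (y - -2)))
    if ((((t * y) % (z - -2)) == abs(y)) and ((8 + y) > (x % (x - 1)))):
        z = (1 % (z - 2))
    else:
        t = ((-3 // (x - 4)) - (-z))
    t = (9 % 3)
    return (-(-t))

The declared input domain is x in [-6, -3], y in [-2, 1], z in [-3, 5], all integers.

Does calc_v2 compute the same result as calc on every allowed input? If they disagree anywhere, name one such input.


Behavior is preserved: although arithmetic usage differs, the outputs never diverge.
Tracing x=-6, y=-2, z=0: calc: t becomes -2; next ((((z - y) * (y - x)) >= (t - -1)) and ((z % (x - -4)) == (-z))) evaluates to true; next hits division by zero so the output is ERROR | calc_v2: t becomes -2; next (((((z - y) * y) - ((z - y) * x)) >= (t - -1)) and ((z % (x - -4)) == (-z))) evaluates to true; next hits division by zero so the output is ERROR — matching result ERROR.
Every one of the 144 inputs gives matching results.
verdict: equivalent


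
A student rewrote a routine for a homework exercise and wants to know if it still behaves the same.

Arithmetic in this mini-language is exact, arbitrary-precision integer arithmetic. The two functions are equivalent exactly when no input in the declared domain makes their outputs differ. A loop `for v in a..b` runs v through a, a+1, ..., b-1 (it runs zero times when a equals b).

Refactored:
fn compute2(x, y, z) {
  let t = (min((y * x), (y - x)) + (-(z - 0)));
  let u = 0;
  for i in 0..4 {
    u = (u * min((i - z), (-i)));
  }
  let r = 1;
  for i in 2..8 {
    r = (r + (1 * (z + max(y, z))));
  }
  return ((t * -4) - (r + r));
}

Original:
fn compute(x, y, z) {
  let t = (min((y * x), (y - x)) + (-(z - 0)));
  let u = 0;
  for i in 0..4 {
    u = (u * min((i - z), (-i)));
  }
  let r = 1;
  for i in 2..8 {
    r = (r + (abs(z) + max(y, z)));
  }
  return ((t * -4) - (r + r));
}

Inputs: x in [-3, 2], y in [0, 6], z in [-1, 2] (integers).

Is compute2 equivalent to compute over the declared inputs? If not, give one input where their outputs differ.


Evaluate both at x=-3, y=0, z=-1.
compute: t = 1; u = 0; [i=0]; u = 0; [i=1]; u = 0; [i=2]; u = 0; [i=3]; u = 0; r = 1; [i=2]; r = 2; [i=3]; r = 3; [i=4]; r = 4; [i=5]; r = 5; [i=6]; r = 6; [i=7]; r = 7; return -18
compute2: t = 1; u = 0; [i=0]; u = 0; [i=1]; u = 0; [i=2]; u = 0; [i=3]; u = 0; r = 1; [i=2]; r = 0; [i=3]; r = -1; [i=4]; r = -2; [i=5]; r = -3; [i=6]; r = -4; [i=7]; r = -5; return 6
-18 != 6, so the rewrite changes behavior.
verdict: not equivalent; witness: x=-3, y=0, z=-1


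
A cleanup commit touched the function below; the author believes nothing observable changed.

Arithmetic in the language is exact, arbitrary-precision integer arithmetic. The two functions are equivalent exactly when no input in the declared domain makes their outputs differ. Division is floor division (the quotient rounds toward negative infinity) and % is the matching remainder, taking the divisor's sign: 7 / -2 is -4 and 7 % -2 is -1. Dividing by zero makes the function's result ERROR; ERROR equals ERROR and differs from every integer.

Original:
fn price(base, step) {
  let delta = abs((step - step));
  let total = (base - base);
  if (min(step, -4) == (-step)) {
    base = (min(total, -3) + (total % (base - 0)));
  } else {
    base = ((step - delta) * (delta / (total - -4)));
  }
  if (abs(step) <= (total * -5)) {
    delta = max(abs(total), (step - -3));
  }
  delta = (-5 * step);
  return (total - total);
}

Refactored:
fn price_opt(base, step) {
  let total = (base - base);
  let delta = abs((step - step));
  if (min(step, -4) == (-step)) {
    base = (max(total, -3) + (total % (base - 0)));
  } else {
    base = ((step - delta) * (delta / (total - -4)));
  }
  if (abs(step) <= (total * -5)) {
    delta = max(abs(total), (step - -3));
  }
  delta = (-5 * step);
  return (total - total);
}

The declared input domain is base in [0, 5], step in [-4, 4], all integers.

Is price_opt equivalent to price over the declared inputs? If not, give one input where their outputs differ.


The suspicious edit (`min(total, -3)` became `max(total, -3)`) never changes the result for any input inside the declared domain; all 54 inputs agree.
verdict: equivalent


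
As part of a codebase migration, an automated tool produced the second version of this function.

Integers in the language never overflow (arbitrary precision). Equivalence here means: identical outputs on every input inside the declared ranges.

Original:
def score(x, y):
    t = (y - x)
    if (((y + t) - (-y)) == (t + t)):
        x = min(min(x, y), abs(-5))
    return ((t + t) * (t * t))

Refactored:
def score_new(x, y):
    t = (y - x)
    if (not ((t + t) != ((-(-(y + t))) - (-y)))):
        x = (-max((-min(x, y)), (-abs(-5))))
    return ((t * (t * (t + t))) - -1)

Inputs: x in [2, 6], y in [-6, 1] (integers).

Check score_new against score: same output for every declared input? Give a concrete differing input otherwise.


Evaluate both at x=2, y=-6.
score: t becomes -8; next (((y + t) - (-y)) == (t + t)) evaluates to false; next final value -1024
score_new: t becomes -8; next (not ((t + t) != ((-(-(y + t))) - (-y)))) evaluates to false; next final value -1023
-1024 != -1023, so the rewrite changes behavior.
verdict: not equivalent; witness: x=2, y=-6


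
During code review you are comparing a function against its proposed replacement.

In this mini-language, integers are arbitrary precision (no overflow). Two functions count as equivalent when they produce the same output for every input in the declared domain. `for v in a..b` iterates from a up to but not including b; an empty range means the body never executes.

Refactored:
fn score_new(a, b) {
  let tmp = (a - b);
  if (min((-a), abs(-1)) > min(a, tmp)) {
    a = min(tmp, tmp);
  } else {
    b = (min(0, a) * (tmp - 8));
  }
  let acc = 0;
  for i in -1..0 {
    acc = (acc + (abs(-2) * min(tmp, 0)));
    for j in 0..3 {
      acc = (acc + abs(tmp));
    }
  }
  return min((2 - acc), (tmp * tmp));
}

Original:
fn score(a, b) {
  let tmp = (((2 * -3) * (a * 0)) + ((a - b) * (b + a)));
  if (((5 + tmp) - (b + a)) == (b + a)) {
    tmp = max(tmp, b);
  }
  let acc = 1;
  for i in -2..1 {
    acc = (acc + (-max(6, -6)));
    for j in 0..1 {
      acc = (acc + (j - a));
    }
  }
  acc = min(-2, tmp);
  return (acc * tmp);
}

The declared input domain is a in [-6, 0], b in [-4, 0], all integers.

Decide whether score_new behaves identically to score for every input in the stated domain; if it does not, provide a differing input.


Consider the input a=-6, b=-4.
score: tmp becomes 20; next (((5 + tmp) - (b + a)) == (b + a)) evaluates to false; next acc becomes 1; next at i=-2:; next acc becomes -5; next at j=0:; next acc becomes 1; next at i=-1:; next acc becomes -5; next at j=0:; next acc becomes 1; next at i=0:; next acc becomes -5; next at j=0:; next acc becomes 1; next acc becomes -2; next final value -40
score_new: tmp becomes -2; next (min((-a), abs(-1)) > min(a, tmp)) evaluates to true; next a becomes -2; next acc becomes 0; next at i=-1:; next acc becomes -4; next at j=0:; next acc becomes -2; next at j=1:; next acc becomes 0; next at j=2:; next acc becomes 2; next final value 0
-40 vs 0 — the two versions disagree here.
verdict: not equivalent; witness: a=-6, b=-4
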